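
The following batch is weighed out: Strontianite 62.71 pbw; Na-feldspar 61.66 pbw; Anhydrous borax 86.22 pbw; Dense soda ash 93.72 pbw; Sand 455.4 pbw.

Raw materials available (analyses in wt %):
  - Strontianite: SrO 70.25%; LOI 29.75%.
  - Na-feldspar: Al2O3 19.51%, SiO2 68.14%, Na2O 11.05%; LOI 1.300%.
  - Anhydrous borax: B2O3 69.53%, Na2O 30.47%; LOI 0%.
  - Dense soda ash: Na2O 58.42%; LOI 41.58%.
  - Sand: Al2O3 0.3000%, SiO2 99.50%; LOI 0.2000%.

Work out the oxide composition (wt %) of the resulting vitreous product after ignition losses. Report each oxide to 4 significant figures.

Glass mass = 700.4 pbw (batch 759.7 − LOI 59.34).
Composition: Al2O3 1.913%, SiO2 70.70%, B2O3 8.560%, Na2O 12.54%, SrO 6.290%

Each numeric step holds exact precision through the solve — in-progress results are shown, rounded to four significant digits, when written out. Each reported value takes a single rounding — the derived quantities, including net glass mass, the yield, LOI, the totals, five oxide percentages, are computed from the weighed amounts on 700.4 pbw of glass in exact precision as set out in problem or answer.
Delivered oxide masses:
  Al2O3: 61.66·0.1951 + 455.4·0.003000 = 13.40 pbw
  SiO2: 61.66·0.6814 + 455.4·0.9950 = 495.1 pbw
  B2O3: 86.22·0.6953 = 59.95 pbw
  Na2O: 61.66·0.1105 + 86.22·0.3047 + 93.72·0.5842 = 87.84 pbw
  SrO: 62.71·0.7025 = 44.05 pbw
LOI: 62.71·0.2975 + 61.66·0.01300 + 93.72·0.4158 + 455.4·0.002000 = 59.34 pbw
The glass mass, total less LOI, = 759.7 − 59.34 = 700.4 pbw (= Σ oxide masses)
wt % = oxide mass / glass mass × 100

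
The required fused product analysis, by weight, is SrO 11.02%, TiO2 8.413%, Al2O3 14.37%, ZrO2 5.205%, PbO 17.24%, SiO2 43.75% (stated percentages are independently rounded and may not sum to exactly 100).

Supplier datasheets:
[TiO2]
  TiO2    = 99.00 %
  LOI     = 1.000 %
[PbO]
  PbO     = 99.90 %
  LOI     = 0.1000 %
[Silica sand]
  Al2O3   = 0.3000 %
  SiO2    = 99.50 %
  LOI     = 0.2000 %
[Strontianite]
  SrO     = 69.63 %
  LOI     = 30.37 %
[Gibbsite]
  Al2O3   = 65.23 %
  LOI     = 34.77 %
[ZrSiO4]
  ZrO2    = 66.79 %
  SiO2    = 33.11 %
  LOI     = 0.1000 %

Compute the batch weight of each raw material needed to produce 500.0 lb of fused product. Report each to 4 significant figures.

Batch per 500.0 lb fused product:
  TiO2: 42.49 lb
  PbO: 86.29 lb
  Silica sand: 206.9 lb
  Strontianite: 79.13 lb
  Gibbsite: 109.2 lb
  ZrSiO4: 38.97 lb
Total batch = 563.0 lb; LOI loss = 62.96 lb; yield = 88.82%

Mid-chain values are shown, rounded to four significant digits, across the worked steps. The working math carries exact precision from start to finish. Every reported figure carries a single rounding; derived quantities are carried at full float precision (the totals, net glass mass, LOI, six oxide percentages, yield) from the weighed amounts for 500.0 lb of glass as they appear in the problem or answer text.
Oxide-by-oxide targets in 500.0 lb fused product:
  SrO: 11.02% × 500.0 = 55.10 lb
  TiO2: 8.413% × 500.0 = 42.06 lb
  Al2O3: 14.37% × 500.0 = 71.85 lb
  ZrO2: 5.205% × 500.0 = 26.02 lb
  PbO: 17.24% × 500.0 = 86.20 lb
  SiO2: 43.75% × 500.0 = 218.8 lb
A balance pass over the oxides, on the weights just shown, versus the basis set out (target by target, the sums agree up to rounding of the answer):
  SrO: 79.13·0.6963 = 55.10 lb (target 55.10 lb)
  TiO2: 42.49·0.9900 = 42.07 lb (target 42.06 lb)
  Al2O3: 206.9·0.003000 + 109.2·0.6523 = 71.85 lb (target 71.85 lb)
  ZrO2: 38.97·0.6679 = 26.03 lb (target 26.02 lb)
  PbO: 86.29·0.9990 = 86.20 lb (target 86.20 lb)
  SiO2: 206.9·0.9950 + 38.97·0.3311 = 218.8 lb (target 218.8 lb)
Consistency of the glass mass: batch Σ − ignition loss = 500.0 lb (the Σ of target masses is 500.0 lb; the stated basis being 500.0 lb — any gap is answer rounding).
Batch total: Σ batch = 563.0 lb; loss to ignition Σ batch·LOI = 62.96 lb; as yield: glass ÷ batch → 88.82%.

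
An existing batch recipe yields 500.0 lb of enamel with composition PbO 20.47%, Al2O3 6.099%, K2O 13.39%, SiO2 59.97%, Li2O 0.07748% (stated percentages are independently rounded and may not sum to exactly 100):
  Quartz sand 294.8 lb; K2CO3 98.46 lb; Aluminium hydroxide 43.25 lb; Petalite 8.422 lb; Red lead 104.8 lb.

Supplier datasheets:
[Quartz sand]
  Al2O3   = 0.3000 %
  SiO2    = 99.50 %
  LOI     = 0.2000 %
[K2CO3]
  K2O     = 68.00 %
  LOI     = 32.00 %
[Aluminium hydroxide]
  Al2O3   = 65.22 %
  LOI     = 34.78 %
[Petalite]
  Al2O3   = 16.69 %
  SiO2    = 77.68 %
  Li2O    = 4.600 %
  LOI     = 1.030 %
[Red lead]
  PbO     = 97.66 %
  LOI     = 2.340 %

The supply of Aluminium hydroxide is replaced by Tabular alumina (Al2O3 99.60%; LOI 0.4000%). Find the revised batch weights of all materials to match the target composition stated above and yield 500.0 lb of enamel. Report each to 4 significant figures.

Revised batch per 500.0 lb enamel:
  Quartz sand: 294.8 lb
  K2CO3: 98.46 lb
  Tabular alumina: 28.32 lb
  Petalite: 8.422 lb
  Red lead: 104.8 lb
Total batch = 534.8 lb; LOI loss = 34.75 lb

Each numeric step maintains full float precision at every stage. Values along the way appear (rounded to four significant digits) when written out — every reported figure is rounded exactly once — derived quantities, which include LOI, the totals, five oxide percentages, glass mass, yield, are re-derived in full precision, as written in question or answer, from the weighed amounts at 500.0 lb of glass.
Per-oxide target masses for 500.0 lb enamel:
  PbO: 20.47% × 500.0 = 102.4 lb
  Al2O3: 6.099% × 500.0 = 30.50 lb
  K2O: 13.39% × 500.0 = 66.95 lb
  SiO2: 59.97% × 500.0 = 299.8 lb
  Li2O: 0.07748% × 500.0 = 0.3874 lb
A balance pass over the oxides, on the weights just shown, for the quoted basis mass (oxide sums agree with the targets up to rounding of the answer):
  PbO: 104.8·0.9766 = 102.3 lb (target 102.4 lb)
  Al2O3: 294.8·0.003000 + 28.32·0.9960 + 8.422·0.1669 = 30.50 lb (target 30.50 lb)
  K2O: 98.46·0.6800 = 66.95 lb (target 66.95 lb)
  SiO2: 294.8·0.9950 + 8.422·0.7768 = 299.9 lb (target 299.8 lb)
  Li2O: 8.422·0.04600 = 0.3874 lb (target 0.3874 lb)
Glass-mass sanity pass: batch total minus LOI = 500.1 lb (the targets, summed, come to 500.0 lb; versus the stated basis of 500.0 lb — differing by rounding only).
Summing the batch: Σ batch = 534.8 lb; loss to ignition Σ batch·LOI = 34.75 lb; yield: glass divided by total = 93.50%.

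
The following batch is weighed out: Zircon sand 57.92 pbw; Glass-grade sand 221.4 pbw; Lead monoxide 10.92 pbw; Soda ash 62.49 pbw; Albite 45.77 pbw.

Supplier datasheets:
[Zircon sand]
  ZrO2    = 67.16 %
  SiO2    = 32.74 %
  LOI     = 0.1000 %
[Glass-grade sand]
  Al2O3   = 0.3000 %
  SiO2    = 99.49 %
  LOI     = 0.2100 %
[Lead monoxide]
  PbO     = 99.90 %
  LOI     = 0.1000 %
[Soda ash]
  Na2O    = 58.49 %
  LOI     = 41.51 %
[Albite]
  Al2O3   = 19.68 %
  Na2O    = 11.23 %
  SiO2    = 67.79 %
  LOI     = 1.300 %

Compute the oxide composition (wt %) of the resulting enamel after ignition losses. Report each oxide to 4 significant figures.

Values along the way are shown, rounded to four significant figures, across the worked steps. Every computation holds exact precision at all times; each reported result sees exactly one rounding. All derived quantities (yield, the totals, glass mass, LOI, five oxide percentages) are re-derived at exact precision using the weight values per 371.4 pbw of glass, as written in the problem or answer text.
What the batch supplies per oxide:
  Al2O3: 221.4·0.003000 + 45.77·0.1968 = 9.672 pbw
  Na2O: 62.49·0.5849 + 45.77·0.1123 = 41.69 pbw
  PbO: 10.92·0.9990 = 10.91 pbw
  ZrO2: 57.92·0.6716 = 38.90 pbw
  SiO2: 57.92·0.3274 + 221.4·0.9949 + 45.77·0.6779 = 270.3 pbw
LOI: 57.92·0.001000 + 221.4·0.002100 + 10.92·0.001000 + 62.49·0.4151 + 45.77·0.01300 = 27.07 pbw
Resulting glass, batch − LOI: 398.5 − 27.07 = 371.4 pbw (the oxide masses sum to this)
percent share: oxide ÷ glass, ×100

Glass mass = 371.4 pbw (batch 398.5 − LOI 27.07).
Composition: Al2O3 2.604%, Na2O 11.22%, PbO 2.937%, ZrO2 10.47%, SiO2 72.76%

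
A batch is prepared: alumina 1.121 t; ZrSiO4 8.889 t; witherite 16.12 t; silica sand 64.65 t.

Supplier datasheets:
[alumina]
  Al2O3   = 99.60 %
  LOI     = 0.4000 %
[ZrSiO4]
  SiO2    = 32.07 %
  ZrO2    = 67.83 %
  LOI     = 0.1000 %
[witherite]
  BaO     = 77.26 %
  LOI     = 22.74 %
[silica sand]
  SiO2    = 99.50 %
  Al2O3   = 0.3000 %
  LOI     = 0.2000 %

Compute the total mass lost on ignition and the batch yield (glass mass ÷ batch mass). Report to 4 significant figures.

LOI loss = 3.808 t; glass = 86.97 t; yield = 95.80%

All internal work holds full precision through every step; intermediates are printed, rounded to 4 significant figures, in the printout — each reported result takes just one rounding; the derived quantities are computed from the batch weights for 86.97 t of glass at full float precision (the yield, the four compositions, totals, glass mass, LOI), as given in the problem or the answer.
Material-by-material LOI:
  alumina: 1.121 × 0.004000 = 0.004484 t
  ZrSiO4: 8.889 × 0.001000 = 0.008889 t
  witherite: 16.12 × 0.2274 = 3.666 t
  silica sand: 64.65 × 0.002000 = 0.1293 t
Total LOI = 3.808 t
Glass = batch − LOI = 90.78 − 3.808 = 86.97 t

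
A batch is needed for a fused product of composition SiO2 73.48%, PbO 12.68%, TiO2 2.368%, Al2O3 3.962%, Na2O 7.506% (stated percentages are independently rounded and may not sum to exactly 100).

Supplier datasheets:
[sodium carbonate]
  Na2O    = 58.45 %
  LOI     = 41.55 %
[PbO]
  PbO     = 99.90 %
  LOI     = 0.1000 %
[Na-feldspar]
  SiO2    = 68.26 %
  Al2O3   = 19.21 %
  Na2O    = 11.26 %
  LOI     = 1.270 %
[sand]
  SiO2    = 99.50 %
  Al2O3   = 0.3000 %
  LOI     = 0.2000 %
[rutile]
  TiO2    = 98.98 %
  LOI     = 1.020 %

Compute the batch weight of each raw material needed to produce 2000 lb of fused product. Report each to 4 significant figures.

The intermediate values are shown rounded to 4 significant figures at each printed step — each numeric step keeps full precision throughout — each reported value includes exactly one rounding; derived quantities, including net glass mass, the yield, five oxide percentages, the totals, ignition loss, are carried starting from the weights per 2000 lb of glass at full float precision, as set out in the problem or the answer.
The oxide mass targets at 2000 lb fused product:
  SiO2: 73.48% × 2000 = 1470 lb
  PbO: 12.68% × 2000 = 253.6 lb
  TiO2: 2.368% × 2000 = 47.36 lb
  Al2O3: 3.962% × 2000 = 79.24 lb
  Na2O: 7.506% × 2000 = 150.1 lb
Sums-versus-targets review working from each reported weight, on the stated basis (oxide sums agree with the targets inside rounding margins):
  SiO2: 393.6·0.6826 + 1207·0.9950 = 1470 lb (target 1470 lb)
  PbO: 253.9·0.9990 = 253.6 lb (target 253.6 lb)
  TiO2: 47.85·0.9898 = 47.36 lb (target 47.36 lb)
  Al2O3: 393.6·0.1921 + 1207·0.003000 = 79.23 lb (target 79.24 lb)
  Na2O: 181.0·0.5845 + 393.6·0.1126 = 150.1 lb (target 150.1 lb)
Mass balance on the glass: total charge less LOI = 2000 lb (targets for the oxides total 2000 lb; stated basis 2000 lb — differing by rounding only).
Summing the batch: Σ batch = 2083 lb; Σ batch·LOI gives LOI loss = 83.36 lb; as yield: glass ÷ batch → 96.00%.

Batch per 2000 lb fused product:
  sodium carbonate: 181.0 lb
  PbO: 253.9 lb
  Na-feldspar: 393.6 lb
  sand: 1207 lb
  rutile: 47.85 lb
Total batch = 2083 lb; LOI loss = 83.36 lb; yield = 96.00%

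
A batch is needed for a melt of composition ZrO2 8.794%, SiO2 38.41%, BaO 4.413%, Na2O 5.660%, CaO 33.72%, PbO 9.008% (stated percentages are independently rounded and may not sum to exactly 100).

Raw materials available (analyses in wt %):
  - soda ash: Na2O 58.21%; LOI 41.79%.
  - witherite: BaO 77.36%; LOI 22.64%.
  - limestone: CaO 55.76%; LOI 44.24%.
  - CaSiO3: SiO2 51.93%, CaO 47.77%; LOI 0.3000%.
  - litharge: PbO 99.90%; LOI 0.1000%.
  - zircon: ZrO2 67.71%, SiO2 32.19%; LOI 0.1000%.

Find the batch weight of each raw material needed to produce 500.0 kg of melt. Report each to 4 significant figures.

The intermediate values are rounded to four significant figures when quoted — full float precision is carried from start to finish — each reported value is rounded just once. Derived quantities are computed at exact precision (the yield, net glass mass, LOI, the totals, six oxide percentages) from the weighed amounts per 500.0 kg of glass as quoted within problem or answer.
Target oxide masses per 500.0 kg melt:
  ZrO2: 8.794% × 500.0 = 43.97 kg
  SiO2: 38.41% × 500.0 = 192.0 kg
  BaO: 4.413% × 500.0 = 22.06 kg
  Na2O: 5.660% × 500.0 = 28.30 kg
  CaO: 33.72% × 500.0 = 168.6 kg
  PbO: 9.008% × 500.0 = 45.04 kg
Oxide-by-oxide audit given the weights on record, for the quoted basis mass (delivered sums recover each target up to rounding of the answer):
  ZrO2: 64.94·0.6771 = 43.97 kg (target 43.97 kg)
  SiO2: 329.6·0.5193 + 64.94·0.3219 = 192.1 kg (target 192.0 kg)
  BaO: 28.52·0.7736 = 22.06 kg (target 22.06 kg)
  Na2O: 48.62·0.5821 = 28.30 kg (target 28.30 kg)
  CaO: 20.02·0.5576 + 329.6·0.4777 = 168.6 kg (target 168.6 kg)
  PbO: 45.09·0.9990 = 45.04 kg (target 45.04 kg)
Glass-mass sanity pass: batch Σ − ignition loss = 500.1 kg (targets for the oxides total 500.0 kg; the stated basis being 500.0 kg — differing by rounding only).
Summing the batch: Σ batch = 536.8 kg; ignition loss, Σ(batch × LOI) = 36.73 kg; yield, glass over the total, = 93.16%.

Batch per 500.0 kg melt:
  soda ash: 48.62 kg
  witherite: 28.52 kg
  limestone: 20.02 kg
  CaSiO3: 329.6 kg
  litharge: 45.09 kg
  zircon: 64.94 kg
Total batch = 536.8 kg; LOI loss = 36.73 kg; yield = 93.16%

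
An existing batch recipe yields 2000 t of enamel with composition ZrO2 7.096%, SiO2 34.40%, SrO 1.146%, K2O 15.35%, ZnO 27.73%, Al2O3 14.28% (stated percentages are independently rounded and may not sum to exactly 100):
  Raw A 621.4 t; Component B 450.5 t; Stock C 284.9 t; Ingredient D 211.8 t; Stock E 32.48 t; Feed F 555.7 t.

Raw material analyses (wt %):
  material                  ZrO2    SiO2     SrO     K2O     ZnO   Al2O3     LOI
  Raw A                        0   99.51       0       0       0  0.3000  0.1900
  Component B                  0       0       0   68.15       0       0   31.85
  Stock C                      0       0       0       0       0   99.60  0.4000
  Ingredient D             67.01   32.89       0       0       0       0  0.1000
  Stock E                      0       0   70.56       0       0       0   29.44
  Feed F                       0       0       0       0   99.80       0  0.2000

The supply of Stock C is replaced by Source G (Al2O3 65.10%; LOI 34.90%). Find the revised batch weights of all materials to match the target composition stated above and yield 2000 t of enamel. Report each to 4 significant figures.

The intermediate values are shown rounded off to 4 significant digits on the page. Full precision is maintained in all steps; every reported result is rounded just once — all derived quantities are computed from the batch weights for 2000 t of glass at full float precision (the totals, LOI, net glass mass, the yield, the six compositions) exactly as shown in either problem or answer.
Target masses of each oxide per 2000 t enamel:
  ZrO2: 7.096% × 2000 = 141.9 t
  SiO2: 34.40% × 2000 = 688.0 t
  SrO: 1.146% × 2000 = 22.92 t
  K2O: 15.35% × 2000 = 307.0 t
  ZnO: 27.73% × 2000 = 554.6 t
  Al2O3: 14.28% × 2000 = 285.6 t
Checking each oxide sum working from each reported weight, at the basis given (sums match the target masses within answer rounding):
  ZrO2: 211.8·0.6701 = 141.9 t (target 141.9 t)
  SiO2: 621.4·0.9951 + 211.8·0.3289 = 688.0 t (target 688.0 t)
  SrO: 32.48·0.7056 = 22.92 t (target 22.92 t)
  K2O: 450.5·0.6815 = 307.0 t (target 307.0 t)
  ZnO: 555.7·0.9980 = 554.6 t (target 554.6 t)
  Al2O3: 621.4·0.003000 + 435.8·0.6510 = 285.6 t (target 285.6 t)
Glass-mass bookkeeping: batch Σ − ignition loss = 2000 t (summing oxide targets gives 2000 t; against the stated basis, 2000 t — differing by rounding only).
Total batch = Σ batch = 2308 t; LOI removed, Σ of batch·LOI: 307.6 t; yield: glass divided by total = 86.67%.

Revised batch per 2000 t enamel:
  Raw A: 621.4 t
  Component B: 450.5 t
  Source G: 435.8 t
  Ingredient D: 211.8 t
  Stock E: 32.48 t
  Feed F: 555.7 t
Total batch = 2308 t; LOI loss = 307.6 t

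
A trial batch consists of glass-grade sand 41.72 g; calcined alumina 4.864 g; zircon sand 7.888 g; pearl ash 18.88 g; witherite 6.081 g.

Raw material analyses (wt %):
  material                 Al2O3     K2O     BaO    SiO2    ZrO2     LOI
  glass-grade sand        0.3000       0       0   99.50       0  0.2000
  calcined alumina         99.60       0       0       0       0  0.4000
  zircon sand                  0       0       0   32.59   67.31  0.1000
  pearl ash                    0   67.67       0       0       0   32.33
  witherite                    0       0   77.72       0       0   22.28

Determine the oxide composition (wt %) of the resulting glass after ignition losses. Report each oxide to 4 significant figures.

Glass mass = 71.86 g (batch 79.43 − LOI 7.570).
Composition: Al2O3 6.915%, K2O 17.78%, BaO 6.577%, SiO2 61.34%, ZrO2 7.388%

Values along the way are printed with 4-significant-figure rounding at each printed step; all arithmetic keeps full precision in every operation — a single rounding completes every reported result — derived quantities (glass mass, totals, LOI, the yield, the five compositions) are rebuilt starting from the weights on 71.86 g of glass in full float precision, as they appear in either problem or answer.
Mass of each oxide from the mix:
  Al2O3: 41.72·0.003000 + 4.864·0.9960 = 4.970 g
  K2O: 18.88·0.6767 = 12.78 g
  BaO: 6.081·0.7772 = 4.726 g
  SiO2: 41.72·0.9950 + 7.888·0.3259 = 44.08 g
  ZrO2: 7.888·0.6731 = 5.309 g
LOI: 41.72·0.002000 + 4.864·0.004000 + 7.888·0.001000 + 18.88·0.3233 + 6.081·0.2228 = 7.570 g
batch − LOI leaves glass = 79.43 − 7.570 = 71.86 g (the oxide masses sum to this)
oxide / glass × 100 gives the wt %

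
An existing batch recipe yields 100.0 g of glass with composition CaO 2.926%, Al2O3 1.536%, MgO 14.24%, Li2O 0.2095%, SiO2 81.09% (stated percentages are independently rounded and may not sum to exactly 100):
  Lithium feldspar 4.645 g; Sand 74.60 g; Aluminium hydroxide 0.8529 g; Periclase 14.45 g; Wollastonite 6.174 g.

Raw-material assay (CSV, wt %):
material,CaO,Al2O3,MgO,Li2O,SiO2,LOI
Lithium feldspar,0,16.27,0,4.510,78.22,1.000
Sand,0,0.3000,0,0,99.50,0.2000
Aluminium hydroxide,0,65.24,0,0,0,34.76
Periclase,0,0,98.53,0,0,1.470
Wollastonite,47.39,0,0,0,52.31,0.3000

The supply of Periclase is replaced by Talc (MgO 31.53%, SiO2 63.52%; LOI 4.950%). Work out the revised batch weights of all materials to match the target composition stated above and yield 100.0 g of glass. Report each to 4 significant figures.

Revised batch per 100.0 g glass:
  Lithium feldspar: 4.645 g
  Sand: 45.77 g
  Aluminium hydroxide: 0.9855 g
  Talc: 45.16 g
  Wollastonite: 6.174 g
Total batch = 102.7 g; LOI loss = 2.734 g

Every computation holds full float precision through the solve; the intermediate values are printed rounded to 4 significant digits within the worked lines — exactly one rounding is applied to every reported result. The derived quantities are computed in exact precision (LOI, totals, the yield, glass mass, five oxide percentages) from the batch weights at 100.0 g of glass as set out in either problem or answer.
Oxide mass targets, per 100.0 g glass:
  CaO: 2.926% × 100.0 = 2.926 g
  Al2O3: 1.536% × 100.0 = 1.536 g
  MgO: 14.24% × 100.0 = 14.24 g
  Li2O: 0.2095% × 100.0 = 0.2095 g
  SiO2: 81.09% × 100.0 = 81.09 g
Verifying the oxide balance using the reported weights, relative to the basis at hand (sum by sum, the targets are met once rounding is allowed for):
  CaO: 6.174·0.4739 = 2.926 g (target 2.926 g)
  Al2O3: 4.645·0.1627 + 45.77·0.003000 + 0.9855·0.6524 = 1.536 g (target 1.536 g)
  MgO: 45.16·0.3153 = 14.24 g (target 14.24 g)
  Li2O: 4.645·0.04510 = 0.2095 g (target 0.2095 g)
  SiO2: 4.645·0.7822 + 45.77·0.9950 + 45.16·0.6352 + 6.174·0.5231 = 81.09 g (target 81.09 g)
Mass balance on the glass: total charge less LOI = 100.0 g (the Σ of target masses is 100.0 g; stated basis 100.0 g — gaps are rounding artifacts).
Adding the batch up: Σ batch = 102.7 g; LOI removed, Σ of batch·LOI: 2.734 g; yield, glass over the total, = 97.34%.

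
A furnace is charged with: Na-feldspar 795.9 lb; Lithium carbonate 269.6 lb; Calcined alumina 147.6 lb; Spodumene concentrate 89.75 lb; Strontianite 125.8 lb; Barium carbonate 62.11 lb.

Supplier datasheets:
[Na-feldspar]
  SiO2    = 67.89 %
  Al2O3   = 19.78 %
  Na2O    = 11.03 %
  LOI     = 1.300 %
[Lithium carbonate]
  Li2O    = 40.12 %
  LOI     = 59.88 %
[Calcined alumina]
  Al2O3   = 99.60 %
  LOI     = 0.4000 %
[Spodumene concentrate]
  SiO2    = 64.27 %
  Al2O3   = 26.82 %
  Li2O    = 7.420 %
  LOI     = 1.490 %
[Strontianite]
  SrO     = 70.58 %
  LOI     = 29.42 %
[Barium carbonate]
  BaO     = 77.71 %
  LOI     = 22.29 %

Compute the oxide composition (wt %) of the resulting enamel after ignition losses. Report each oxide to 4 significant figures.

Each numeric step maintains full float precision in all steps — working values are shown rounded to four significant digits alongside each step — a single rounding finalizes each reported result — derived quantities are rebuilt in full float precision (ignition loss, the totals, six oxide percentages, yield, net glass mass) from the weighed amounts on 1266 lb of glass as quoted within question or answer.
Oxide masses out of the charge:
  BaO: 62.11·0.7771 = 48.27 lb
  SiO2: 795.9·0.6789 + 89.75·0.6427 = 598.0 lb
  Al2O3: 795.9·0.1978 + 147.6·0.9960 + 89.75·0.2682 = 328.5 lb
  SrO: 125.8·0.7058 = 88.79 lb
  Li2O: 269.6·0.4012 + 89.75·0.07420 = 114.8 lb
  Na2O: 795.9·0.1103 = 87.79 lb
LOI: 795.9·0.01300 + 269.6·0.5988 + 147.6·0.004000 + 89.75·0.01490 + 125.8·0.2942 + 62.11·0.2229 = 224.6 lb
The glass mass, total less LOI, = 1491 − 224.6 = 1266 lb (= Σ oxide masses)
each wt % is 100 × oxide ÷ glass

Glass mass = 1266 lb (batch 1491 − LOI 224.6).
Composition: BaO 3.812%, SiO2 47.23%, Al2O3 25.94%, SrO 7.012%, Li2O 9.068%, Na2O 6.933%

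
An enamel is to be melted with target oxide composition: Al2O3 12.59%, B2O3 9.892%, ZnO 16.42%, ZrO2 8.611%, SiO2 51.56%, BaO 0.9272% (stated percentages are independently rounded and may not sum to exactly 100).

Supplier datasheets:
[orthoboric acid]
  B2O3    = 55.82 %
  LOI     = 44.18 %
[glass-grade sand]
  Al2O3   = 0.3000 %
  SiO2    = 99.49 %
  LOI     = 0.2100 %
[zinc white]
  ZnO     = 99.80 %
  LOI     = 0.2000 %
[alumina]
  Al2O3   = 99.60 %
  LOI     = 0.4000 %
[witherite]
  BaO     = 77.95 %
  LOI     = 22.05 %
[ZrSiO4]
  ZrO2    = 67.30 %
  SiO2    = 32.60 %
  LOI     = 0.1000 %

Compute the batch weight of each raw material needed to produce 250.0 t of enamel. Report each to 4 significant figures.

Batch per 250.0 t enamel:
  orthoboric acid: 44.30 t
  glass-grade sand: 119.1 t
  zinc white: 41.13 t
  alumina: 31.24 t
  witherite: 2.974 t
  ZrSiO4: 31.99 t
Total batch = 270.7 t; LOI loss = 20.72 t; yield = 92.35%

Every computation keeps exact precision in all steps. Intermediates appear, with 4-significant-figure rounding, alongside each step — each reported result undergoes a single rounding. The derived quantities, which include the six compositions, net glass mass, LOI, the yield, totals, are rebuilt in exact precision, as they appear in the problem or the answer, starting from the weights for 250.0 t of glass.
Target masses of each oxide per 250.0 t enamel:
  Al2O3: 12.59% × 250.0 = 31.48 t
  B2O3: 9.892% × 250.0 = 24.73 t
  ZnO: 16.42% × 250.0 = 41.05 t
  ZrO2: 8.611% × 250.0 = 21.53 t
  SiO2: 51.56% × 250.0 = 128.9 t
  BaO: 0.9272% × 250.0 = 2.318 t
Checking each oxide sum on the weights just shown, relative to the basis at hand (summed amounts equal target values inside rounding margins):
  Al2O3: 119.1·0.003000 + 31.24·0.9960 = 31.47 t (target 31.48 t)
  B2O3: 44.30·0.5582 = 24.73 t (target 24.73 t)
  ZnO: 41.13·0.9980 = 41.05 t (target 41.05 t)
  ZrO2: 31.99·0.6730 = 21.53 t (target 21.53 t)
  SiO2: 119.1·0.9949 + 31.99·0.3260 = 128.9 t (target 128.9 t)
  BaO: 2.974·0.7795 = 2.318 t (target 2.318 t)
The glass-mass cross-check: batch Σ − ignition loss = 250.0 t (the Σ of target masses is 250.0 t; versus the stated basis of 250.0 t — gaps are rounding artifacts).
Batch total: Σ batch = 270.7 t; ignition loss, Σ(batch × LOI) = 20.72 t; yield = glass ÷ total batch = 92.35%.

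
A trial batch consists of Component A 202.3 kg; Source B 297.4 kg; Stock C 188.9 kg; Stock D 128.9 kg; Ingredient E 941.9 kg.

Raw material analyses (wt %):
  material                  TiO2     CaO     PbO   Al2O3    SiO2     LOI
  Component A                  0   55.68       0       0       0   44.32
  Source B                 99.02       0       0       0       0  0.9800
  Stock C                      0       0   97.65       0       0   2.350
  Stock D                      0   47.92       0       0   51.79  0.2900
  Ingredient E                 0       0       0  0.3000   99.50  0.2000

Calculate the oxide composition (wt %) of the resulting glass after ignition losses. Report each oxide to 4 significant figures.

Glass mass = 1660 kg (batch 1759 − LOI 99.27).
Composition: TiO2 17.74%, CaO 10.51%, PbO 11.11%, Al2O3 0.1702%, SiO2 60.47%

The intermediate values are printed rounded off to 4 significant figures in the printout — all internal work holds exact precision at every stage; each reported result is rounded only once. The derived quantities, which include glass mass, the totals, the five compositions, ignition loss, yield, are carried in exact precision, as set out in the question or the answer, from the batch weights for 1660 kg of glass.
Oxide masses out of the charge:
  TiO2: 297.4·0.9902 = 294.5 kg
  CaO: 202.3·0.5568 + 128.9·0.4792 = 174.4 kg
  PbO: 188.9·0.9765 = 184.5 kg
  Al2O3: 941.9·0.003000 = 2.826 kg
  SiO2: 128.9·0.5179 + 941.9·0.9950 = 1004 kg
LOI: 202.3·0.4432 + 297.4·0.009800 + 188.9·0.02350 + 128.9·0.002900 + 941.9·0.002000 = 99.27 kg
The glass mass, total less LOI, = 1759 − 99.27 = 1660 kg (= the summed oxide contributions)
wt %: oxide over glass, times 100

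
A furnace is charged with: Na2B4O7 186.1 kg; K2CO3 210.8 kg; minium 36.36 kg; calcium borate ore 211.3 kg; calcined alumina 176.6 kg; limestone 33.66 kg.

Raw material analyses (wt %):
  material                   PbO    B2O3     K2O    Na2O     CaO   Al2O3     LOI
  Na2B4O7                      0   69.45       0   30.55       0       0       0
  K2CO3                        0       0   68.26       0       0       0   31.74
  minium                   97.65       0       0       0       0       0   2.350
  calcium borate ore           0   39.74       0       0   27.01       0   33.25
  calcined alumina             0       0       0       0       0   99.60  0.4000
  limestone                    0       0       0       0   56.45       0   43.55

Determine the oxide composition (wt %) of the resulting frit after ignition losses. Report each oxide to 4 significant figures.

Glass mass = 701.4 kg (batch 854.8 − LOI 153.4).
Composition: PbO 5.062%, B2O3 30.40%, K2O 20.51%, Na2O 8.105%, CaO 10.85%, Al2O3 25.08%

In-progress results are shown rounded to 4 significant digits in the printout — all arithmetic runs at full float precision throughout; each reported result undergoes a single rounding — all derived quantities (the six compositions, the totals, glass mass, ignition loss, the yield) are carried from the batch weights per 701.4 kg of glass in full float precision as quoted within the question or the answer.
Per-oxide mass from batch:
  PbO: 36.36·0.9765 = 35.51 kg
  B2O3: 186.1·0.6945 + 211.3·0.3974 = 213.2 kg
  K2O: 210.8·0.6826 = 143.9 kg
  Na2O: 186.1·0.3055 = 56.85 kg
  CaO: 211.3·0.2701 + 33.66·0.5645 = 76.07 kg
  Al2O3: 176.6·0.9960 = 175.9 kg
LOI: 210.8·0.3174 + 36.36·0.02350 + 211.3·0.3325 + 176.6·0.004000 + 33.66·0.4355 = 153.4 kg
Glass mass = batch − LOI = 854.8 − 153.4 = 701.4 kg (matching Σ of the oxides)
each wt % is 100 × oxide ÷ glass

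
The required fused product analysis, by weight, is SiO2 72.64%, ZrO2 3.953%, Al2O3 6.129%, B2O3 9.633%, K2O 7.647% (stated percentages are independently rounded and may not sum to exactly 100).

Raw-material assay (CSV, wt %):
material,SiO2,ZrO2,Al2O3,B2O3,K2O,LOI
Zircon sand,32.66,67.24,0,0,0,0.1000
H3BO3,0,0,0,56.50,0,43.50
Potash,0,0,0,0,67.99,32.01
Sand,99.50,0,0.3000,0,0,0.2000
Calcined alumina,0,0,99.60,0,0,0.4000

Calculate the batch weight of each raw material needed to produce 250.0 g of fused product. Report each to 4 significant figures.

Batch per 250.0 g fused product:
  Zircon sand: 14.70 g
  H3BO3: 42.62 g
  Potash: 28.12 g
  Sand: 177.7 g
  Calcined alumina: 14.85 g
Total batch = 278.0 g; LOI loss = 27.97 g; yield = 89.94%

The whole derivation holds full precision end to end — values along the way are shown rounded off to 4 significant digits when written out. A single rounding finalizes each reported figure — all derived quantities are rebuilt in exact precision (net glass mass, the totals, the five compositions, the yield, ignition loss) using the weight values per 250.0 g of glass as given in the question or the answer.
Per-oxide target masses for 250.0 g fused product:
  SiO2: 72.64% × 250.0 = 181.6 g
  ZrO2: 3.953% × 250.0 = 9.882 g
  Al2O3: 6.129% × 250.0 = 15.32 g
  B2O3: 9.633% × 250.0 = 24.08 g
  K2O: 7.647% × 250.0 = 19.12 g
Sums-versus-targets review with the batch weights as given, for the quoted basis mass (every target is met by its sum given rounding of the digits):
  SiO2: 14.70·0.3266 + 177.7·0.9950 = 181.6 g (target 181.6 g)
  ZrO2: 14.70·0.6724 = 9.884 g (target 9.882 g)
  Al2O3: 177.7·0.003000 + 14.85·0.9960 = 15.32 g (target 15.32 g)
  B2O3: 42.62·0.5650 = 24.08 g (target 24.08 g)
  K2O: 28.12·0.6799 = 19.12 g (target 19.12 g)
Glass mass check: Σ batch − LOI loss = 250.0 g (summing oxide targets gives 250.0 g; with the basis standing at 250.0 g — any gap is answer rounding).
Summing the batch: Σ batch = 278.0 g; the LOI term Σ batch·LOI equals 27.97 g; the yield ratio, glass ÷ batch: 89.94%.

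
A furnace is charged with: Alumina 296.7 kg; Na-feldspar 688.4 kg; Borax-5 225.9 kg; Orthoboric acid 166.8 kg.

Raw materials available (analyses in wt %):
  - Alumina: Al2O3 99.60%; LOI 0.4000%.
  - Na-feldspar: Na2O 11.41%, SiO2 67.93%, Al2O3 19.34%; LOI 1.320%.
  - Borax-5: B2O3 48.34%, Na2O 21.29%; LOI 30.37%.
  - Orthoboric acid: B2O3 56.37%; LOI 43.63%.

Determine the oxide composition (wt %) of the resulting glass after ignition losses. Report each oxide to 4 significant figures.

All arithmetic maintains full precision through the solve; working values appear rounded to 4 significant figures at each printed step; a single rounding produces every reported result — the derived quantities (ignition loss, net glass mass, totals, yield, the four compositions) are re-derived using the weight values for 1226 kg of glass in full float precision as they appear in problem or answer.
What the batch supplies per oxide:
  B2O3: 225.9·0.4834 + 166.8·0.5637 = 203.2 kg
  Na2O: 688.4·0.1141 + 225.9·0.2129 = 126.6 kg
  SiO2: 688.4·0.6793 = 467.6 kg
  Al2O3: 296.7·0.9960 + 688.4·0.1934 = 428.6 kg
LOI: 296.7·0.004000 + 688.4·0.01320 + 225.9·0.3037 + 166.8·0.4363 = 151.7 kg
The glass mass, total less LOI, = 1378 − 151.7 = 1226 kg (= Σ oxide masses)
wt % = 100 × oxide mass / glass mass

Glass mass = 1226 kg (batch 1378 − LOI 151.7).
Composition: B2O3 16.57%, Na2O 10.33%, SiO2 38.14%, Al2O3 34.96%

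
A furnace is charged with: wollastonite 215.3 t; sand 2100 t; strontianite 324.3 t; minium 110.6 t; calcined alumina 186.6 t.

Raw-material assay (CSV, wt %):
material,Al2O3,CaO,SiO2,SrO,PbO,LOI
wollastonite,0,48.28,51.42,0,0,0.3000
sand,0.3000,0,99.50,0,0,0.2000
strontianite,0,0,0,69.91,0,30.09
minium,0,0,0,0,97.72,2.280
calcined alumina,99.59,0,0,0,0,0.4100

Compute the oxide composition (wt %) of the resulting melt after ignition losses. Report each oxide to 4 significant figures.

Glass mass = 2831 t (batch 2937 − LOI 105.7).
Composition: Al2O3 6.787%, CaO 3.672%, SiO2 77.72%, SrO 8.008%, PbO 3.818%

All arithmetic keeps exact precision in every operation. Rounding to four significant digits extends to every in-between result as shown. Each reported value sees exactly one rounding. Derived quantities are re-derived from the weighed amounts for 2831 t of glass in full float precision (LOI, the five compositions, yield, net glass mass, totals) as quoted within the problem or the answer.
Oxide masses out of the charge:
  Al2O3: 2100·0.003000 + 186.6·0.9959 = 192.1 t
  CaO: 215.3·0.4828 = 103.9 t
  SiO2: 215.3·0.5142 + 2100·0.9950 = 2200 t
  SrO: 324.3·0.6991 = 226.7 t
  PbO: 110.6·0.9772 = 108.1 t
LOI: 215.3·0.003000 + 2100·0.002000 + 324.3·0.3009 + 110.6·0.02280 + 186.6·0.004100 = 105.7 t
batch − LOI leaves glass = 2937 − 105.7 = 2831 t (equal to the oxide-mass sum)
wt %: oxide over glass, times 100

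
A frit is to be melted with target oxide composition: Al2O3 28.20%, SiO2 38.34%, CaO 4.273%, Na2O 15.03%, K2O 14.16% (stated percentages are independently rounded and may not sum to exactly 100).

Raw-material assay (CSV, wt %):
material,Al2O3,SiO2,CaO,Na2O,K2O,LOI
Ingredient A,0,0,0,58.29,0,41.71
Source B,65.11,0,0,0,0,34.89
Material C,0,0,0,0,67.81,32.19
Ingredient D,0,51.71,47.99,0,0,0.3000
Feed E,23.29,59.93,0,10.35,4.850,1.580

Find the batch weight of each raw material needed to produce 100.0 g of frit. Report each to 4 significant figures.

Batch per 100.0 g frit:
  Ingredient A: 15.79 g
  Source B: 23.18 g
  Material C: 16.86 g
  Ingredient D: 8.904 g
  Feed E: 56.29 g
Total batch = 121.0 g; LOI loss = 21.02 g; yield = 82.63%

The intermediate values are printed rounded to 4 significant figures as written. Every computation keeps exact precision at all times; a single rounding produces every reported figure; all derived quantities are re-derived at full float precision (ignition loss, the totals, the five compositions, the yield, glass mass) starting from the weights per 100.0 g of glass as quoted within question or answer.
Per-oxide target masses for 100.0 g frit:
  Al2O3: 28.20% × 100.0 = 28.20 g
  SiO2: 38.34% × 100.0 = 38.34 g
  CaO: 4.273% × 100.0 = 4.273 g
  Na2O: 15.03% × 100.0 = 15.03 g
  K2O: 14.16% × 100.0 = 14.16 g
Balance tally, oxide-wise, given the weights on record, under the basis named above (every target is met by its sum once rounding is allowed for):
  Al2O3: 23.18·0.6511 + 56.29·0.2329 = 28.20 g (target 28.20 g)
  SiO2: 8.904·0.5171 + 56.29·0.5993 = 38.34 g (target 38.34 g)
  CaO: 8.904·0.4799 = 4.273 g (target 4.273 g)
  Na2O: 15.79·0.5829 + 56.29·0.1035 = 15.03 g (target 15.03 g)
  K2O: 16.86·0.6781 + 56.29·0.04850 = 14.16 g (target 14.16 g)
Auditing the glass mass value: net batch after ignition = 100.0 g (the Σ of target masses is 100.0 g; the stated basis being 100.0 g — differing by rounding only).
Summing the batch: Σ batch = 121.0 g; LOI removed, Σ of batch·LOI: 21.02 g; yield: glass divided by total = 82.63%.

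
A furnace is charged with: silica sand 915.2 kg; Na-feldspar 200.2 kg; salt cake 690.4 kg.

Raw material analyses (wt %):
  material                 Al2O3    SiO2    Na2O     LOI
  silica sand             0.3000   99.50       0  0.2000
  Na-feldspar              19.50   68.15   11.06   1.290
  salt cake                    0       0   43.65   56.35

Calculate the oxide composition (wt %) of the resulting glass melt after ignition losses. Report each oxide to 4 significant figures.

The working math runs at full precision all the way through — working values are shown rounded to 4 significant figures on the page; every reported figure is rounded only once. The derived quantities, including the three compositions, glass mass, ignition loss, totals, yield, are rebuilt from the batch weights per 1412 kg of glass at full precision, as they appear in either problem or answer.
Oxide masses out of the charge:
  Al2O3: 915.2·0.003000 + 200.2·0.1950 = 41.78 kg
  SiO2: 915.2·0.9950 + 200.2·0.6815 = 1047 kg
  Na2O: 200.2·0.1106 + 690.4·0.4365 = 323.5 kg
LOI: 915.2·0.002000 + 200.2·0.01290 + 690.4·0.5635 = 393.5 kg
The glass mass, total less LOI, = 1806 − 393.5 = 1412 kg (the oxide masses sum to this)
each wt % is 100 × oxide ÷ glass

Glass mass = 1412 kg (batch 1806 − LOI 393.5).
Composition: Al2O3 2.959%, SiO2 74.14%, Na2O 22.91%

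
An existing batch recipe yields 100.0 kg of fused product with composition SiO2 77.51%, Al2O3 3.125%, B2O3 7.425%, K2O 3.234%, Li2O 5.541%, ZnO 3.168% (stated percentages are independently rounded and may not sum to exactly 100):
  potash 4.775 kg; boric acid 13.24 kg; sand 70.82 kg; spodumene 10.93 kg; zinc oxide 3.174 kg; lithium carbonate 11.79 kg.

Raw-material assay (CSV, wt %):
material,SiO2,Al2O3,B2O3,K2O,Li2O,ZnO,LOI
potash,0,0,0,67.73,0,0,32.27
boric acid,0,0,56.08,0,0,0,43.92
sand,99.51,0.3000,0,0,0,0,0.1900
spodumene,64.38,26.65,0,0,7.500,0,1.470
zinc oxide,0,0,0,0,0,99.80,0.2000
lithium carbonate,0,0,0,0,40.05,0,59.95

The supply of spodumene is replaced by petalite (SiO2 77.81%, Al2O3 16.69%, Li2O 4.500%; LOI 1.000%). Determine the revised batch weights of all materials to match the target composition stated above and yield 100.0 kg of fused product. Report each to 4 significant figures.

In-progress results are displayed, rounded to four significant digits, across the worked steps; all internal work keeps full float precision all the way through; a single rounding yields every reported result; derived quantities are rebuilt using the weight values per 100.0 kg of glass in full float precision (LOI, the totals, the yield, the six compositions, glass mass) exactly as printed in question or answer.
Oxide mass targets, per 100.0 kg fused product:
  SiO2: 77.51% × 100.0 = 77.51 kg
  Al2O3: 3.125% × 100.0 = 3.125 kg
  B2O3: 7.425% × 100.0 = 7.425 kg
  K2O: 3.234% × 100.0 = 3.234 kg
  Li2O: 5.541% × 100.0 = 5.541 kg
  ZnO: 3.168% × 100.0 = 3.168 kg
Mass-balance tally per oxide per the reported batch figures, on the stated basis (summed amounts equal target values modulo rounding of the values):
  SiO2: 64.15·0.9951 + 17.57·0.7781 = 77.51 kg (target 77.51 kg)
  Al2O3: 64.15·0.003000 + 17.57·0.1669 = 3.125 kg (target 3.125 kg)
  B2O3: 13.24·0.5608 = 7.425 kg (target 7.425 kg)
  K2O: 4.775·0.6773 = 3.234 kg (target 3.234 kg)
  Li2O: 17.57·0.04500 + 11.86·0.4005 = 5.541 kg (target 5.541 kg)
  ZnO: 3.174·0.9980 = 3.168 kg (target 3.168 kg)
The glass-mass cross-check: net batch after ignition = 100.0 kg (targets for the oxides total 100.0 kg; versus the stated basis of 100.0 kg — deltas are rounding alone).
Total batch = Σ batch = 114.8 kg; Σ batch·LOI gives LOI loss = 14.77 kg; yield, glass over the total, = 87.13%.

Revised batch per 100.0 kg fused product:
  potash: 4.775 kg
  boric acid: 13.24 kg
  sand: 64.15 kg
  petalite: 17.57 kg
  zinc oxide: 3.174 kg
  lithium carbonate: 11.86 kg
Total batch = 114.8 kg; LOI loss = 14.77 kg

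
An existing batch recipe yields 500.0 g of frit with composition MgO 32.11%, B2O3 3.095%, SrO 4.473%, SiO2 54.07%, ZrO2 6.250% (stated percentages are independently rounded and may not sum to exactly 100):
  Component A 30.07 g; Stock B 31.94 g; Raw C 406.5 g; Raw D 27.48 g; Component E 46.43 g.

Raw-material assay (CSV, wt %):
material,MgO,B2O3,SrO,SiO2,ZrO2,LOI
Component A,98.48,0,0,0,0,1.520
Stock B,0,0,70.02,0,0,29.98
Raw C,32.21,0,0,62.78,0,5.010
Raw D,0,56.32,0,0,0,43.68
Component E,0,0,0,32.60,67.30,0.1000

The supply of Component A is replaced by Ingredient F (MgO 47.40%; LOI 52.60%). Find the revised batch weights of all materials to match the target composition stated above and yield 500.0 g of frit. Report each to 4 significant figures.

Intermediates are shown, rounded to four significant figures, alongside each step — every computation keeps full float precision through every step. A single rounding produces each reported result; the derived quantities, which include the yield, the totals, five oxide percentages, LOI, net glass mass, are recomputed in full precision, exactly as printed in the problem or the answer, starting from the weights per 500.0 g of glass.
Oxide-by-oxide targets in 500.0 g frit:
  MgO: 32.11% × 500.0 = 160.6 g
  B2O3: 3.095% × 500.0 = 15.48 g
  SrO: 4.473% × 500.0 = 22.36 g
  SiO2: 54.07% × 500.0 = 270.4 g
  ZrO2: 6.250% × 500.0 = 31.25 g
Mass-balance tally per oxide per the reported batch figures, for the quoted basis mass (every target is met by its sum within answer rounding):
  MgO: 62.47·0.4740 + 406.5·0.3221 = 160.5 g (target 160.6 g)
  B2O3: 27.48·0.5632 = 15.48 g (target 15.48 g)
  SrO: 31.94·0.7002 = 22.36 g (target 22.36 g)
  SiO2: 406.5·0.6278 + 46.43·0.3260 = 270.3 g (target 270.4 g)
  ZrO2: 46.43·0.6730 = 31.25 g (target 31.25 g)
The glass-mass cross-check: total batch − LOI = 500.0 g (the targets, summed, come to 500.0 g; against the stated basis, 500.0 g — a pure rounding effect).
Whole-batch sum: Σ batch = 574.8 g; LOI loss = Σ batch·LOI = 74.85 g; glass ÷ batch gives a yield of 86.98%.

Revised batch per 500.0 g frit:
  Ingredient F: 62.47 g
  Stock B: 31.94 g
  Raw C: 406.5 g
  Raw D: 27.48 g
  Component E: 46.43 g
Total batch = 574.8 g; LOI loss = 74.85 g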